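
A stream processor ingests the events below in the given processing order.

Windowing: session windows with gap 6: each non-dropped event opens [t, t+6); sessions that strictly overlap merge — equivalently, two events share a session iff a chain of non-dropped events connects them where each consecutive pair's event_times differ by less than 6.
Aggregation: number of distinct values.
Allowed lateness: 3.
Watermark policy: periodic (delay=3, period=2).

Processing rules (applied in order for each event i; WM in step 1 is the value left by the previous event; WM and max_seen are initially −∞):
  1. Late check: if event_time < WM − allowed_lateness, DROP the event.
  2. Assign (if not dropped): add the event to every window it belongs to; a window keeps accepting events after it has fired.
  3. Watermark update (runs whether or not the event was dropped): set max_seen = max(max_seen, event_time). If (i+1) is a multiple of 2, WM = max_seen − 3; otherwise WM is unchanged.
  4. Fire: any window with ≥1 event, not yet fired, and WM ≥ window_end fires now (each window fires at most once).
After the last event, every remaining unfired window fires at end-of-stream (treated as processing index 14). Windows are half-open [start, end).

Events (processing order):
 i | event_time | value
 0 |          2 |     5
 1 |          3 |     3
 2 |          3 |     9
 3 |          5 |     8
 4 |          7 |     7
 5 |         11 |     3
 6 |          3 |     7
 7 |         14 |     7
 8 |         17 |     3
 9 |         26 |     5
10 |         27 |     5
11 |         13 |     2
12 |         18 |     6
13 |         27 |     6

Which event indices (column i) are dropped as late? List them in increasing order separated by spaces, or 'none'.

i=0 t=2 v=5: → [2,8); WM=−∞
i=1 t=3 v=3: → [2,9); WM=0
i=2 t=3 v=9: → [2,9); WM=0
i=3 t=5 v=8: → [2,11); WM=2
i=4 t=7 v=7: → [2,13); WM=2
i=5 t=11 v=3: → [2,17); WM=8
i=6 t=3 v=7: DROP (t<8-3); WM=8
i=7 t=14 v=7: → [2,20); WM=11
i=8 t=17 v=3: → [2,23); WM=11
i=9 t=26 v=5: → [26,32); WM=23
i=10 t=27 v=5: → [26,33); WM=23
i=11 t=13 v=2: DROP (t<23-3); WM=24
i=12 t=18 v=6: DROP (t<24-3); WM=24
i=13 t=27 v=6: → [26,33); WM=24

6 11 12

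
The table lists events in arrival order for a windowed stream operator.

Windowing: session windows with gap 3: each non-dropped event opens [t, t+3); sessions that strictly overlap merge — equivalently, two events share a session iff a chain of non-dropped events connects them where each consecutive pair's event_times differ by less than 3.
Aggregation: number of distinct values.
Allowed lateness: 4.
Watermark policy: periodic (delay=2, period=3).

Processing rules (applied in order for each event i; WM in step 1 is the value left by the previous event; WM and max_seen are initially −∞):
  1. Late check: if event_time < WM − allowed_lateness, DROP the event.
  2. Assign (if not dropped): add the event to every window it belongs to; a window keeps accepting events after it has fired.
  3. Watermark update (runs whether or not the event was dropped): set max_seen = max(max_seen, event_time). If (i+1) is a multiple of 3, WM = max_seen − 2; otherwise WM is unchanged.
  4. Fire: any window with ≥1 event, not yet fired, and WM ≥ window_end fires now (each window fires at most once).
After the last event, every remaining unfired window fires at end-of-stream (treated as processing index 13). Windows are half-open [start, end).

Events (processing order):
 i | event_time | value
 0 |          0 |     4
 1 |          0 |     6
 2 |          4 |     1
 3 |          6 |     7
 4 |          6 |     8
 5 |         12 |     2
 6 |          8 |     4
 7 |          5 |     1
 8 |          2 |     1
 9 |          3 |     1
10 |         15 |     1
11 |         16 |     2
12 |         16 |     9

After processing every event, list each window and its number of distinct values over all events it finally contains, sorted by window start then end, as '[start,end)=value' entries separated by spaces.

[0,3)=2 [4,11)=4 [12,15)=1 [15,19)=3

i=0 t=0 v=4: → [0,3); WM=−∞
i=1 t=0 v=6: → [0,3); WM=−∞
i=2 t=4 v=1: → [4,7); WM=2
i=3 t=6 v=7: → [4,9); WM=2
i=4 t=6 v=8: → [4,9); WM=2
i=5 t=12 v=2: → [12,15); WM=10
i=6 t=8 v=4: → [4,11); WM=10
i=7 t=5 v=1: DROP (t<10-4); WM=10
i=8 t=2 v=1: DROP (t<10-4); WM=10
i=9 t=3 v=1: DROP (t<10-4); WM=10
i=10 t=15 v=1: → [15,18); WM=10
i=11 t=16 v=2: → [15,19); WM=14
i=12 t=16 v=9: → [15,19); WM=14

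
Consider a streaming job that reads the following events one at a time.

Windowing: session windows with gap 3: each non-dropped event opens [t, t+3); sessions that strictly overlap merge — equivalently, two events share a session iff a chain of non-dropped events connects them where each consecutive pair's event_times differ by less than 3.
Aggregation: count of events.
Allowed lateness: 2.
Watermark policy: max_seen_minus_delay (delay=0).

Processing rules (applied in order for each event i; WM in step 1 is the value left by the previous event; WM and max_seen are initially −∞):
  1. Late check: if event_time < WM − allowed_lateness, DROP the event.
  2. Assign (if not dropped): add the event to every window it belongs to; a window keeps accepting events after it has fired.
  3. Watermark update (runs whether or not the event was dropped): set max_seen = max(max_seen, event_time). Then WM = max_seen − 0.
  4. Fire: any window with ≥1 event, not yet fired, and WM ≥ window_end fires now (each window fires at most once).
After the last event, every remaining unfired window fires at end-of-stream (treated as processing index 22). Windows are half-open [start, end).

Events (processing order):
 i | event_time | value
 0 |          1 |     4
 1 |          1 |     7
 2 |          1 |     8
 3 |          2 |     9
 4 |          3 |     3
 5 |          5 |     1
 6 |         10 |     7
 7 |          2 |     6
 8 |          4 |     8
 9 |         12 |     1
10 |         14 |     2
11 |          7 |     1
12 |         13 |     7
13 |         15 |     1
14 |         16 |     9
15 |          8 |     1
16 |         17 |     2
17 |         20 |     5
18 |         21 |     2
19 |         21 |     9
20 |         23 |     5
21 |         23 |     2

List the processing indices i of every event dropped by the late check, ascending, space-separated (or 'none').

7 8 11 15

i=0 t=1 v=4: → [1,4); WM=1
i=1 t=1 v=7: → [1,4); WM=1
i=2 t=1 v=8: → [1,4); WM=1
i=3 t=2 v=9: → [1,5); WM=2
i=4 t=3 v=3: → [1,6); WM=3
i=5 t=5 v=1: → [1,8); WM=5
i=6 t=10 v=7: → [10,13); WM=10
i=7 t=2 v=6: DROP (t<10-2); WM=10
i=8 t=4 v=8: DROP (t<10-2); WM=10
i=9 t=12 v=1: → [10,15); WM=12
i=10 t=14 v=2: → [10,17); WM=14
i=11 t=7 v=1: DROP (t<14-2); WM=14
i=12 t=13 v=7: → [10,17); WM=14
i=13 t=15 v=1: → [10,18); WM=15
i=14 t=16 v=9: → [10,19); WM=16
i=15 t=8 v=1: DROP (t<16-2); WM=16
i=16 t=17 v=2: → [10,20); WM=17
i=17 t=20 v=5: → [20,23); WM=20
i=18 t=21 v=2: → [20,24); WM=21
i=19 t=21 v=9: → [20,24); WM=21
i=20 t=23 v=5: → [20,26); WM=23
i=21 t=23 v=2: → [20,26); WM=23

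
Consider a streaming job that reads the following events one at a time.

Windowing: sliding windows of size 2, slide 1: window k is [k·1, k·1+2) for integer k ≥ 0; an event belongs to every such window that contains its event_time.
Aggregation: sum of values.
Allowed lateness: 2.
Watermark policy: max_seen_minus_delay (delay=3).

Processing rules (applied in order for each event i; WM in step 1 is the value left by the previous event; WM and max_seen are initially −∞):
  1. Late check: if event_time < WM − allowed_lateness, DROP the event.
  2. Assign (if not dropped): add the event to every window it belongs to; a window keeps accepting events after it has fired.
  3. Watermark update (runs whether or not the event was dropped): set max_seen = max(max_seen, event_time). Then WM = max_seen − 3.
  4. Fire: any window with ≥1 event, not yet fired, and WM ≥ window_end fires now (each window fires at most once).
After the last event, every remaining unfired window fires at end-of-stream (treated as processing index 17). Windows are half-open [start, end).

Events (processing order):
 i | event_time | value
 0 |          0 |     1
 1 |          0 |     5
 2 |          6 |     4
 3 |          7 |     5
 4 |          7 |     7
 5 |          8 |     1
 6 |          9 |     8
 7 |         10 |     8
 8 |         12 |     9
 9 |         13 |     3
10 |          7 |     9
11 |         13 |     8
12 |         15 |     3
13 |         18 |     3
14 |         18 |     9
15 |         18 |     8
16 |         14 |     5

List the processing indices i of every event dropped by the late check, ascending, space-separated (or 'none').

i=0 t=0 v=1: → [0,2); WM=-3
i=1 t=0 v=5: → [0,2); WM=-3
i=2 t=6 v=4: → [6,8),[5,7); WM=3; [0,2) fires=6
i=3 t=7 v=5: → [7,9),[6,8); WM=4
i=4 t=7 v=7: → [7,9),[6,8); WM=4
i=5 t=8 v=1: → [8,10),[7,9); WM=5
i=6 t=9 v=8: → [9,11),[8,10); WM=6
i=7 t=10 v=8: → [10,12),[9,11); WM=7; [5,7) fires=4
i=8 t=12 v=9: → [12,14),[11,13); WM=9; [6,8) fires=16 [7,9) fires=13
i=9 t=13 v=3: → [13,15),[12,14); WM=10; [8,10) fires=9
i=10 t=7 v=9: DROP (t<10-2); WM=10
i=11 t=13 v=8: → [13,15),[12,14); WM=10
i=12 t=15 v=3: → [15,17),[14,16); WM=12; [9,11) fires=16 [10,12) fires=8
i=13 t=18 v=3: → [18,20),[17,19); WM=15; [11,13) fires=9 [12,14) fires=20 [13,15) fires=11
i=14 t=18 v=9: → [18,20),[17,19); WM=15
i=15 t=18 v=8: → [18,20),[17,19); WM=15
i=16 t=14 v=5: → [14,16),[13,15); WM=15

10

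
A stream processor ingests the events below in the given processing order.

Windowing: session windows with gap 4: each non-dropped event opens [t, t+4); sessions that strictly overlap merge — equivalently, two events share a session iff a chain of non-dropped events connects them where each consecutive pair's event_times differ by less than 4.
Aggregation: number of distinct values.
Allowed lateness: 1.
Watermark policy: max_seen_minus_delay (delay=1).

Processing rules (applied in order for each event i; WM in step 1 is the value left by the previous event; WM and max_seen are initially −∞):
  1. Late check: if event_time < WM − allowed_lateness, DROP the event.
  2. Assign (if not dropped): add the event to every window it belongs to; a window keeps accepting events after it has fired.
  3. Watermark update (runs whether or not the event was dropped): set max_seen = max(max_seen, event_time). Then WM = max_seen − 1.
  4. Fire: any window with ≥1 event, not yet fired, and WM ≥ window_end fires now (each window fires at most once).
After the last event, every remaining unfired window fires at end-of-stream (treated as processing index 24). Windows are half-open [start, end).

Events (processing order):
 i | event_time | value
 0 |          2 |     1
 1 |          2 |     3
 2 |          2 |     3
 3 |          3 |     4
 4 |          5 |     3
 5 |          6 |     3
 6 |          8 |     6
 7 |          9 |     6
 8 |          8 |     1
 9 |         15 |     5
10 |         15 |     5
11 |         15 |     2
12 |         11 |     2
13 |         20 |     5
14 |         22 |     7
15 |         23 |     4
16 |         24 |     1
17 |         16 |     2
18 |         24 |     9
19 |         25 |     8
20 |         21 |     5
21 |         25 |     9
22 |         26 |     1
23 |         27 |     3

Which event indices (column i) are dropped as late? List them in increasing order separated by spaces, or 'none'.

12 17 20

i=0 t=2 v=1: → [2,6); WM=1
i=1 t=2 v=3: → [2,6); WM=1
i=2 t=2 v=3: → [2,6); WM=1
i=3 t=3 v=4: → [2,7); WM=2
i=4 t=5 v=3: → [2,9); WM=4
i=5 t=6 v=3: → [2,10); WM=5
i=6 t=8 v=6: → [2,12); WM=7
i=7 t=9 v=6: → [2,13); WM=8
i=8 t=8 v=1: → [2,13); WM=8
i=9 t=15 v=5: → [15,19); WM=14
i=10 t=15 v=5: → [15,19); WM=14
i=11 t=15 v=2: → [15,19); WM=14
i=12 t=11 v=2: DROP (t<14-1); WM=14
i=13 t=20 v=5: → [20,24); WM=19
i=14 t=22 v=7: → [20,26); WM=21
i=15 t=23 v=4: → [20,27); WM=22
i=16 t=24 v=1: → [20,28); WM=23
i=17 t=16 v=2: DROP (t<23-1); WM=23
i=18 t=24 v=9: → [20,28); WM=23
i=19 t=25 v=8: → [20,29); WM=24
i=20 t=21 v=5: DROP (t<24-1); WM=24
i=21 t=25 v=9: → [20,29); WM=24
i=22 t=26 v=1: → [20,30); WM=25
i=23 t=27 v=3: → [20,31); WM=26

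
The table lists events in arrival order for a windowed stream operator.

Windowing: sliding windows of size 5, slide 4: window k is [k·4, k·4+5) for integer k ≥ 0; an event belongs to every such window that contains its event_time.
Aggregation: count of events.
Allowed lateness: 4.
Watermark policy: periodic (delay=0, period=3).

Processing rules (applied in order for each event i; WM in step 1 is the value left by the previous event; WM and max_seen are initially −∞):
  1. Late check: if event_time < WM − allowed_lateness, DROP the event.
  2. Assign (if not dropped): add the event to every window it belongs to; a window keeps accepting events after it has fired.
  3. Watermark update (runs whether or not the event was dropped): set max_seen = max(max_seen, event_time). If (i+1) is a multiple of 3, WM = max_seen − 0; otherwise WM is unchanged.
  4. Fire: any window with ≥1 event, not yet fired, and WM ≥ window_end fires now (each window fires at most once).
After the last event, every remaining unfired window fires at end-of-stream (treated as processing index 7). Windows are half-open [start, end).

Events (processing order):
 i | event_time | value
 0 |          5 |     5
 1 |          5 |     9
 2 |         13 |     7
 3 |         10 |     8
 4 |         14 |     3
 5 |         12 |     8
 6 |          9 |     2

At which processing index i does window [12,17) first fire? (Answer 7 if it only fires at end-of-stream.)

i=0 t=5 v=5: → [4,9); WM=−∞
i=1 t=5 v=9: → [4,9); WM=−∞
i=2 t=13 v=7: → [12,17); WM=13; [4,9) fires=2
i=3 t=10 v=8: → [8,13); WM=13; [8,13) fires=1
i=4 t=14 v=3: → [12,17); WM=13
i=5 t=12 v=8: → [12,17),[8,13); WM=14
i=6 t=9 v=2: DROP (t<14-4); WM=14

7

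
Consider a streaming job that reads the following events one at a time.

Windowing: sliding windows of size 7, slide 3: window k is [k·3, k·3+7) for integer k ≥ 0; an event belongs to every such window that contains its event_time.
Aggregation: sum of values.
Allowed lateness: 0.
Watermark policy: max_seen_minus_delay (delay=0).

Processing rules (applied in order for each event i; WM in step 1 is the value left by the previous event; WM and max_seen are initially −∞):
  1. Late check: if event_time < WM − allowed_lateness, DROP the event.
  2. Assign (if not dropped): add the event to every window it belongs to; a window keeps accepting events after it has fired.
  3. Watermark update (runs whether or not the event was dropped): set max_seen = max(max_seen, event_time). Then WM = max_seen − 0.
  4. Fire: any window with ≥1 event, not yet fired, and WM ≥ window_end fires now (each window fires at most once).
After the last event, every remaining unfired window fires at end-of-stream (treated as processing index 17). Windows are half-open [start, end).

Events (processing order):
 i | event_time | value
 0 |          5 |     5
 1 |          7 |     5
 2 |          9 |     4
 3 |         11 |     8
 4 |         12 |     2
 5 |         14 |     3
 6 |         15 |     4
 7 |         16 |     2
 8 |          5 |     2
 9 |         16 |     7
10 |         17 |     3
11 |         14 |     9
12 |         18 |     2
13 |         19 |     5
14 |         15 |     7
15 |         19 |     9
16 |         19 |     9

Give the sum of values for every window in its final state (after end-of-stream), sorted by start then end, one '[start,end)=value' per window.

[0,7)=5 [3,10)=14 [6,13)=19 [9,16)=21 [12,19)=23 [15,22)=41 [18,25)=25

i=0 t=5 v=5: → [3,10),[0,7); WM=5
i=1 t=7 v=5: → [6,13),[3,10); WM=7; [0,7) fires=5
i=2 t=9 v=4: → [9,16),[6,13),[3,10); WM=9
i=3 t=11 v=8: → [9,16),[6,13); WM=11; [3,10) fires=14
i=4 t=12 v=2: → [12,19),[9,16),[6,13); WM=12
i=5 t=14 v=3: → [12,19),[9,16); WM=14; [6,13) fires=19
i=6 t=15 v=4: → [15,22),[12,19),[9,16); WM=15
i=7 t=16 v=2: → [15,22),[12,19); WM=16; [9,16) fires=21
i=8 t=5 v=2: DROP (t<16-0); WM=16
i=9 t=16 v=7: → [15,22),[12,19); WM=16
i=10 t=17 v=3: → [15,22),[12,19); WM=17
i=11 t=14 v=9: DROP (t<17-0); WM=17
i=12 t=18 v=2: → [18,25),[15,22),[12,19); WM=18
i=13 t=19 v=5: → [18,25),[15,22); WM=19; [12,19) fires=23
i=14 t=15 v=7: DROP (t<19-0); WM=19
i=15 t=19 v=9: → [18,25),[15,22); WM=19
i=16 t=19 v=9: → [18,25),[15,22); WM=19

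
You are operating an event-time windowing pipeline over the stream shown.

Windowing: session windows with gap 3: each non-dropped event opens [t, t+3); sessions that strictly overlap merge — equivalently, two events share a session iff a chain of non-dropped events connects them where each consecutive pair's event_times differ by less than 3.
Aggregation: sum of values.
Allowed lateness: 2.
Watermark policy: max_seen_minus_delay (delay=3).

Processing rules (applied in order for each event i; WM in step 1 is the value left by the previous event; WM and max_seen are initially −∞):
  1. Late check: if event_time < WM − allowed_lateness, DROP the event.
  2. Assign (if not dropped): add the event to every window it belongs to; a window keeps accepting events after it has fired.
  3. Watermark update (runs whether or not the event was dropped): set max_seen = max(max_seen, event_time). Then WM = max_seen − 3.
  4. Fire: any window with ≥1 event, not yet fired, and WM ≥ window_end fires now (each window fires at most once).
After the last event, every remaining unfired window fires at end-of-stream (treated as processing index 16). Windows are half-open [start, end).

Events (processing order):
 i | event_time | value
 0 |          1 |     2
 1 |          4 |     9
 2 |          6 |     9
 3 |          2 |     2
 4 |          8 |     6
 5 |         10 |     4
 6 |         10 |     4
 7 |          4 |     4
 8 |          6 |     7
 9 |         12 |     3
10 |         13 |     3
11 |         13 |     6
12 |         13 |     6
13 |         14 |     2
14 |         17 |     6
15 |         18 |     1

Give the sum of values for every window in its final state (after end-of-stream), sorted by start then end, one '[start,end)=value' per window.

i=0 t=1 v=2: → [1,4); WM=-2
i=1 t=4 v=9: → [4,7); WM=1
i=2 t=6 v=9: → [4,9); WM=3
i=3 t=2 v=2: → [1,9); WM=3
i=4 t=8 v=6: → [1,11); WM=5
i=5 t=10 v=4: → [1,13); WM=7
i=6 t=10 v=4: → [1,13); WM=7
i=7 t=4 v=4: DROP (t<7-2); WM=7
i=8 t=6 v=7: → [1,13); WM=7
i=9 t=12 v=3: → [1,15); WM=9
i=10 t=13 v=3: → [1,16); WM=10
i=11 t=13 v=6: → [1,16); WM=10
i=12 t=13 v=6: → [1,16); WM=10
i=13 t=14 v=2: → [1,17); WM=11
i=14 t=17 v=6: → [17,20); WM=14
i=15 t=18 v=1: → [17,21); WM=15

[1,17)=63 [17,21)=7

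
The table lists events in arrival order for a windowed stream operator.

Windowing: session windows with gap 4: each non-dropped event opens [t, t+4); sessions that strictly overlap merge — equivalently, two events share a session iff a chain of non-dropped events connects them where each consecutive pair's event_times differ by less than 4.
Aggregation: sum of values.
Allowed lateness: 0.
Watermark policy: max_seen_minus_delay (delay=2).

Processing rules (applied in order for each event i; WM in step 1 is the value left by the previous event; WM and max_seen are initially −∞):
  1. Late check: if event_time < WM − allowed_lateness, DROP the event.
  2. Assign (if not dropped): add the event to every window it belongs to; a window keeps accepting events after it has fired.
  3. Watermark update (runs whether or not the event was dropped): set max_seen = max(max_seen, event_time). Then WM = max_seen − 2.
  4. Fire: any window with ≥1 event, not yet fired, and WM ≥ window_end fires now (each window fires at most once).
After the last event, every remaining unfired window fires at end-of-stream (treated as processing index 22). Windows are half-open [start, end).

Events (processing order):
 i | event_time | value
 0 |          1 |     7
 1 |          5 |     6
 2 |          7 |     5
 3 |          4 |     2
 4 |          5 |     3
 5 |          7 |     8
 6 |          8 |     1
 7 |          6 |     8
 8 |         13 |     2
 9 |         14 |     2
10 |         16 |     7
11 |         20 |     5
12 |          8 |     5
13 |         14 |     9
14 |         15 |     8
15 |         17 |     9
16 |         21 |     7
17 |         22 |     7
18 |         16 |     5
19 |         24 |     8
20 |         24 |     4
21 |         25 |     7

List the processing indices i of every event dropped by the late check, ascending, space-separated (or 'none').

i=0 t=1 v=7: → [1,5); WM=-1
i=1 t=5 v=6: → [5,9); WM=3
i=2 t=7 v=5: → [5,11); WM=5
i=3 t=4 v=2: DROP (t<5-0); WM=5
i=4 t=5 v=3: → [5,11); WM=5
i=5 t=7 v=8: → [5,11); WM=5
i=6 t=8 v=1: → [5,12); WM=6
i=7 t=6 v=8: → [5,12); WM=6
i=8 t=13 v=2: → [13,17); WM=11
i=9 t=14 v=2: → [13,18); WM=12
i=10 t=16 v=7: → [13,20); WM=14
i=11 t=20 v=5: → [20,24); WM=18
i=12 t=8 v=5: DROP (t<18-0); WM=18
i=13 t=14 v=9: DROP (t<18-0); WM=18
i=14 t=15 v=8: DROP (t<18-0); WM=18
i=15 t=17 v=9: DROP (t<18-0); WM=18
i=16 t=21 v=7: → [20,25); WM=19
i=17 t=22 v=7: → [20,26); WM=20
i=18 t=16 v=5: DROP (t<20-0); WM=20
i=19 t=24 v=8: → [20,28); WM=22
i=20 t=24 v=4: → [20,28); WM=22
i=21 t=25 v=7: → [20,29); WM=23

3 12 13 14 15 18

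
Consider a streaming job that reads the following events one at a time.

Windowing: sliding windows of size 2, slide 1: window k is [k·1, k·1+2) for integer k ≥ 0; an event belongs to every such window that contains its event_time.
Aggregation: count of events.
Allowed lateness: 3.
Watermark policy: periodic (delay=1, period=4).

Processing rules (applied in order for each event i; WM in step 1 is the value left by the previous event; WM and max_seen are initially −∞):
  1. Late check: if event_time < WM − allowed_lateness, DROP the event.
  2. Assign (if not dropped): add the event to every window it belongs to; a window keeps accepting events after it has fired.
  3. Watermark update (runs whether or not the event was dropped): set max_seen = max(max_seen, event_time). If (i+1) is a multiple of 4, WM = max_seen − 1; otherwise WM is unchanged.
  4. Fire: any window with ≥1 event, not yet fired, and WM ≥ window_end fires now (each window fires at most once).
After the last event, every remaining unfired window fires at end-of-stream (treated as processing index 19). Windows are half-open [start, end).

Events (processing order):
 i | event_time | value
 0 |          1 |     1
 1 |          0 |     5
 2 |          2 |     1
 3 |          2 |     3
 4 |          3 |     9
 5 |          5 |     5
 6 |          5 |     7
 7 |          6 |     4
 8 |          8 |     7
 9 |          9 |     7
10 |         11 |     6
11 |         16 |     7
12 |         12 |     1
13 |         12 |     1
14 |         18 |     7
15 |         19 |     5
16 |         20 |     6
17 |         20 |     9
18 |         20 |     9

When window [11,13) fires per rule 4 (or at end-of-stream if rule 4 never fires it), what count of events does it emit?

1

i=0 t=1 v=1: → [1,3),[0,2); WM=−∞
i=1 t=0 v=5: → [0,2); WM=−∞
i=2 t=2 v=1: → [2,4),[1,3); WM=−∞
i=3 t=2 v=3: → [2,4),[1,3); WM=1
i=4 t=3 v=9: → [3,5),[2,4); WM=1
i=5 t=5 v=5: → [5,7),[4,6); WM=1
i=6 t=5 v=7: → [5,7),[4,6); WM=1
i=7 t=6 v=4: → [6,8),[5,7); WM=5; [0,2) fires=2 [1,3) fires=3 [2,4) fires=3 [3,5) fires=1
i=8 t=8 v=7: → [8,10),[7,9); WM=5
i=9 t=9 v=7: → [9,11),[8,10); WM=5
i=10 t=11 v=6: → [11,13),[10,12); WM=5
i=11 t=16 v=7: → [16,18),[15,17); WM=15; [4,6) fires=2 [5,7) fires=3 [6,8) fires=1 [7,9) fires=1 [8,10) fires=2 [9,11) fires=1 [10,12) fires=1 [11,13) fires=1
i=12 t=12 v=1: → [12,14),[11,13); WM=15; [12,14) fires=1
i=13 t=12 v=1: → [12,14),[11,13); WM=15
i=14 t=18 v=7: → [18,20),[17,19); WM=15
i=15 t=19 v=5: → [19,21),[18,20); WM=18; [15,17) fires=1 [16,18) fires=1
i=16 t=20 v=6: → [20,22),[19,21); WM=18
i=17 t=20 v=9: → [20,22),[19,21); WM=18
i=18 t=20 v=9: → [20,22),[19,21); WM=18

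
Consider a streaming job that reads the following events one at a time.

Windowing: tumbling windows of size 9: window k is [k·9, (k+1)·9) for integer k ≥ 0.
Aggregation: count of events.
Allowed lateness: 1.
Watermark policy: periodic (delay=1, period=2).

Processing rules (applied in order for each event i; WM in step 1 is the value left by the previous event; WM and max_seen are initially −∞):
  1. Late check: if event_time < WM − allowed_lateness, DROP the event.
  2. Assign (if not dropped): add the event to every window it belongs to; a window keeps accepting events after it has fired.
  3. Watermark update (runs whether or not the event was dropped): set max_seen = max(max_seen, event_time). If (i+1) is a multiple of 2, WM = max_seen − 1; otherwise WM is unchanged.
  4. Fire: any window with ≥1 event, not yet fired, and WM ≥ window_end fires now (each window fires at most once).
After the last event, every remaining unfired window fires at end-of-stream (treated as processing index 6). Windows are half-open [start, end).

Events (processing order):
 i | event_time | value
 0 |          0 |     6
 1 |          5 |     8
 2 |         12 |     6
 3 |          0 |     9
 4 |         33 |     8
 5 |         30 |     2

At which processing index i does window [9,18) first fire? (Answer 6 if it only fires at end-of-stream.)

5

i=0 t=0 v=6: → [0,9); WM=−∞
i=1 t=5 v=8: → [0,9); WM=4
i=2 t=12 v=6: → [9,18); WM=4
i=3 t=0 v=9: DROP (t<4-1); WM=11; [0,9) fires=2
i=4 t=33 v=8: → [27,36); WM=11
i=5 t=30 v=2: → [27,36); WM=32; [9,18) fires=1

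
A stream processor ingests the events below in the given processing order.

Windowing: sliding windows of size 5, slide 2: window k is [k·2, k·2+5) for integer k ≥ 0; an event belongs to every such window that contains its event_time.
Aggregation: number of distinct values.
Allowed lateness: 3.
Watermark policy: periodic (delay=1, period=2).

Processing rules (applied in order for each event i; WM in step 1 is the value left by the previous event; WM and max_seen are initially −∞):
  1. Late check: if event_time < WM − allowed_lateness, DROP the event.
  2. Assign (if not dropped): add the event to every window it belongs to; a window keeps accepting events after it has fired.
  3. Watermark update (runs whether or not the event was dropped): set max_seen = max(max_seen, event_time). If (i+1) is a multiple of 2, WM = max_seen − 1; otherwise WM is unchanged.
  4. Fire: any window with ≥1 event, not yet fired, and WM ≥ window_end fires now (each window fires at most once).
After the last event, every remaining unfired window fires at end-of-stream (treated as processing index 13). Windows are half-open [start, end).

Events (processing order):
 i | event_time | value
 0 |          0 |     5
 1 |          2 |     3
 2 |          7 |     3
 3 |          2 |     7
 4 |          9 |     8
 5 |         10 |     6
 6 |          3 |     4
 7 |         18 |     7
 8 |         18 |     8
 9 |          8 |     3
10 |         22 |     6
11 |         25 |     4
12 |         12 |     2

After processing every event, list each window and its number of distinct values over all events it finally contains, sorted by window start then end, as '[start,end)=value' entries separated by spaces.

i=0 t=0 v=5: → [0,5); WM=−∞
i=1 t=2 v=3: → [2,7),[0,5); WM=1
i=2 t=7 v=3: → [6,11),[4,9); WM=1
i=3 t=2 v=7: → [2,7),[0,5); WM=6; [0,5) fires=3
i=4 t=9 v=8: → [8,13),[6,11); WM=6
i=5 t=10 v=6: → [10,15),[8,13),[6,11); WM=9; [2,7) fires=2 [4,9) fires=1
i=6 t=3 v=4: DROP (t<9-3); WM=9
i=7 t=18 v=7: → [18,23),[16,21),[14,19); WM=17; [6,11) fires=3 [8,13) fires=2 [10,15) fires=1
i=8 t=18 v=8: → [18,23),[16,21),[14,19); WM=17
i=9 t=8 v=3: DROP (t<17-3); WM=17
i=10 t=22 v=6: → [22,27),[20,25),[18,23); WM=17
i=11 t=25 v=4: → [24,29),[22,27); WM=24; [14,19) fires=2 [16,21) fires=2 [18,23) fires=3
i=12 t=12 v=2: DROP (t<24-3); WM=24

[0,5)=3 [2,7)=2 [4,9)=1 [6,11)=3 [8,13)=2 [10,15)=1 [14,19)=2 [16,21)=2 [18,23)=3 [20,25)=1 [22,27)=2 [24,29)=1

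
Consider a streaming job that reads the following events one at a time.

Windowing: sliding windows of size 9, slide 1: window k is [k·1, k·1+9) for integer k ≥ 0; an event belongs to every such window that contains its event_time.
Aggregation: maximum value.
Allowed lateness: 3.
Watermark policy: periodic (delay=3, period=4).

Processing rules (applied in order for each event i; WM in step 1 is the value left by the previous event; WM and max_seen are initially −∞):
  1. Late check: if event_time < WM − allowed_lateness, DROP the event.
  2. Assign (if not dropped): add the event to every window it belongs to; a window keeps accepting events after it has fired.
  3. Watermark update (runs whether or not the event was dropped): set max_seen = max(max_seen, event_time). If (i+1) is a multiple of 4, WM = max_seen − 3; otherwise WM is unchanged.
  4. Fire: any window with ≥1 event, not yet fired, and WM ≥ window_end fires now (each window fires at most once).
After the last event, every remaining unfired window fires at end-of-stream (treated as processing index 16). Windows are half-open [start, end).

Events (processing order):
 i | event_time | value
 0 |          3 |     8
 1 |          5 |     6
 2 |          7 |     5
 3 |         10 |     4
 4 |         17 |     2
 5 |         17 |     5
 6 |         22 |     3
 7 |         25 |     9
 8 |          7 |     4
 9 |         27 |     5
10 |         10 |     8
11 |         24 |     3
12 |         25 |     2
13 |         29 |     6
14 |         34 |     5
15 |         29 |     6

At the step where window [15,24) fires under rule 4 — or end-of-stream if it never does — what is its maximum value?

i=0 t=3 v=8: → [3,12),[2,11),[1,10),[0,9); WM=−∞
i=1 t=5 v=6: → [5,14),[4,13),[3,12),[2,11),[1,10),[0,9); WM=−∞
i=2 t=7 v=5: → [7,16),[6,15),[5,14),[4,13),[3,12),[2,11),[1,10),[0,9); WM=−∞
i=3 t=10 v=4: → [10,19),[9,18),[8,17),[7,16),[6,15),[5,14),[4,13),[3,12),[2,11); WM=7
i=4 t=17 v=2: → [17,26),[16,25),[15,24),[14,23),[13,22),[12,21),[11,20),[10,19),[9,18); WM=7
i=5 t=17 v=5: → [17,26),[16,25),[15,24),[14,23),[13,22),[12,21),[11,20),[10,19),[9,18); WM=7
i=6 t=22 v=3: → [22,31),[21,30),[20,29),[19,28),[18,27),[17,26),[16,25),[15,24),[14,23); WM=7
i=7 t=25 v=9: → [25,34),[24,33),[23,32),[22,31),[21,30),[20,29),[19,28),[18,27),[17,26); WM=22; [0,9) fires=8 [1,10) fires=8 [2,11) fires=8 [3,12) fires=8 [4,13) fires=6 [5,14) fires=6 [6,15) fires=5 [7,16) fires=5 [8,17) fires=4 [9,18) fires=5 [10,19) fires=5 [11,20) fires=5 [12,21) fires=5 [13,22) fires=5
i=8 t=7 v=4: DROP (t<22-3); WM=22
i=9 t=27 v=5: → [27,36),[26,35),[25,34),[24,33),[23,32),[22,31),[21,30),[20,29),[19,28); WM=22
i=10 t=10 v=8: DROP (t<22-3); WM=22
i=11 t=24 v=3: → [24,33),[23,32),[22,31),[21,30),[20,29),[19,28),[18,27),[17,26),[16,25); WM=24; [14,23) fires=5 [15,24) fires=5
i=12 t=25 v=2: → [25,34),[24,33),[23,32),[22,31),[21,30),[20,29),[19,28),[18,27),[17,26); WM=24
i=13 t=29 v=6: → [29,38),[28,37),[27,36),[26,35),[25,34),[24,33),[23,32),[22,31),[21,30); WM=24
i=14 t=34 v=5: → [34,43),[33,42),[32,41),[31,40),[30,39),[29,38),[28,37),[27,36),[26,35); WM=24
i=15 t=29 v=6: → [29,38),[28,37),[27,36),[26,35),[25,34),[24,33),[23,32),[22,31),[21,30); WM=31; [16,25) fires=5 [17,26) fires=9 [18,27) fires=9 [19,28) fires=9 [20,29) fires=9 [21,30) fires=9 [22,31) fires=9

5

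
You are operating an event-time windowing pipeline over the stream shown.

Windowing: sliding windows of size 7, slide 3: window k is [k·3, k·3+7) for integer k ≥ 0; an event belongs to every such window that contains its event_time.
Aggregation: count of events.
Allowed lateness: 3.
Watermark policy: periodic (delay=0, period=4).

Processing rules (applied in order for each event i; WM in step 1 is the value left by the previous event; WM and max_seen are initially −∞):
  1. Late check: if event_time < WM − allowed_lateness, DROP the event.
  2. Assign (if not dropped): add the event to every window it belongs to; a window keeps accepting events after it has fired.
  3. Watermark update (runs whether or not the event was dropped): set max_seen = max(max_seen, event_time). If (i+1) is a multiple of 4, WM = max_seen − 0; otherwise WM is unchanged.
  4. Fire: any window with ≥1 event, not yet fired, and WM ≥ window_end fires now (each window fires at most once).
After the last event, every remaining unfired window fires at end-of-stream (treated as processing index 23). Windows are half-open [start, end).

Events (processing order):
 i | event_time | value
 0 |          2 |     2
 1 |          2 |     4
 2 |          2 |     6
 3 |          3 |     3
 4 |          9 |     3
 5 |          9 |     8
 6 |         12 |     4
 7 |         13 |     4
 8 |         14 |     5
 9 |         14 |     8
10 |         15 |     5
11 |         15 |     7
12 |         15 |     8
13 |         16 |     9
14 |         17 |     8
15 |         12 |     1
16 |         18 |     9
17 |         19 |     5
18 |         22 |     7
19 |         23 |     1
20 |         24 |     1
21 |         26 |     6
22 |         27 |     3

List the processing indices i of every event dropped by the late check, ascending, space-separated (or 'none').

none

i=0 t=2 v=2: → [0,7); WM=−∞
i=1 t=2 v=4: → [0,7); WM=−∞
i=2 t=2 v=6: → [0,7); WM=−∞
i=3 t=3 v=3: → [3,10),[0,7); WM=3
i=4 t=9 v=3: → [9,16),[6,13),[3,10); WM=3
i=5 t=9 v=8: → [9,16),[6,13),[3,10); WM=3
i=6 t=12 v=4: → [12,19),[9,16),[6,13); WM=3
i=7 t=13 v=4: → [12,19),[9,16); WM=13; [0,7) fires=4 [3,10) fires=3 [6,13) fires=3
i=8 t=14 v=5: → [12,19),[9,16); WM=13
i=9 t=14 v=8: → [12,19),[9,16); WM=13
i=10 t=15 v=5: → [15,22),[12,19),[9,16); WM=13
i=11 t=15 v=7: → [15,22),[12,19),[9,16); WM=15
i=12 t=15 v=8: → [15,22),[12,19),[9,16); WM=15
i=13 t=16 v=9: → [15,22),[12,19); WM=15
i=14 t=17 v=8: → [15,22),[12,19); WM=15
i=15 t=12 v=1: → [12,19),[9,16),[6,13); WM=17; [9,16) fires=10
i=16 t=18 v=9: → [18,25),[15,22),[12,19); WM=17
i=17 t=19 v=5: → [18,25),[15,22); WM=17
i=18 t=22 v=7: → [21,28),[18,25); WM=17
i=19 t=23 v=1: → [21,28),[18,25); WM=23; [12,19) fires=11 [15,22) fires=7
i=20 t=24 v=1: → [24,31),[21,28),[18,25); WM=23
i=21 t=26 v=6: → [24,31),[21,28); WM=23
i=22 t=27 v=3: → [27,34),[24,31),[21,28); WM=23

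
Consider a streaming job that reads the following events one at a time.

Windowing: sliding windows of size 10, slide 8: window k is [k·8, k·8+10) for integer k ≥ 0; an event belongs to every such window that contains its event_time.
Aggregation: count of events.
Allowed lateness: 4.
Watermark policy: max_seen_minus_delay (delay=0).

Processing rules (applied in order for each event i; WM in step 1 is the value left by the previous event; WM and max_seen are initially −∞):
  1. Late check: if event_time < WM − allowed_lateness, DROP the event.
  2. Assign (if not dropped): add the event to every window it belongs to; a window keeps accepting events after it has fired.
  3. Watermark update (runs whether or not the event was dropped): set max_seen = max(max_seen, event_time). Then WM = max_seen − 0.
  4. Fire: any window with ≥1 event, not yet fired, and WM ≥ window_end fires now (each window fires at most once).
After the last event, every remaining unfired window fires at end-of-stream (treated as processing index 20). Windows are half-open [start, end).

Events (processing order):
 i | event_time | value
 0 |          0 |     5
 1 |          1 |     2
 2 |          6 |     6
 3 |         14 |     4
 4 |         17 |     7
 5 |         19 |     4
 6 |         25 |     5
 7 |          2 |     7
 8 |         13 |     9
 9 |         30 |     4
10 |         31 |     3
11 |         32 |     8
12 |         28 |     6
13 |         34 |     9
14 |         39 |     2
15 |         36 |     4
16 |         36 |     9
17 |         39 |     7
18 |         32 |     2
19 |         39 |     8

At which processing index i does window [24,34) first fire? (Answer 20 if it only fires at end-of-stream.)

13

i=0 t=0 v=5: → [0,10); WM=0
i=1 t=1 v=2: → [0,10); WM=1
i=2 t=6 v=6: → [0,10); WM=6
i=3 t=14 v=4: → [8,18); WM=14; [0,10) fires=3
i=4 t=17 v=7: → [16,26),[8,18); WM=17
i=5 t=19 v=4: → [16,26); WM=19; [8,18) fires=2
i=6 t=25 v=5: → [24,34),[16,26); WM=25
i=7 t=2 v=7: DROP (t<25-4); WM=25
i=8 t=13 v=9: DROP (t<25-4); WM=25
i=9 t=30 v=4: → [24,34); WM=30; [16,26) fires=3
i=10 t=31 v=3: → [24,34); WM=31
i=11 t=32 v=8: → [32,42),[24,34); WM=32
i=12 t=28 v=6: → [24,34); WM=32
i=13 t=34 v=9: → [32,42); WM=34; [24,34) fires=5
i=14 t=39 v=2: → [32,42); WM=39
i=15 t=36 v=4: → [32,42); WM=39
i=16 t=36 v=9: → [32,42); WM=39
i=17 t=39 v=7: → [32,42); WM=39
i=18 t=32 v=2: DROP (t<39-4); WM=39
i=19 t=39 v=8: → [32,42); WM=39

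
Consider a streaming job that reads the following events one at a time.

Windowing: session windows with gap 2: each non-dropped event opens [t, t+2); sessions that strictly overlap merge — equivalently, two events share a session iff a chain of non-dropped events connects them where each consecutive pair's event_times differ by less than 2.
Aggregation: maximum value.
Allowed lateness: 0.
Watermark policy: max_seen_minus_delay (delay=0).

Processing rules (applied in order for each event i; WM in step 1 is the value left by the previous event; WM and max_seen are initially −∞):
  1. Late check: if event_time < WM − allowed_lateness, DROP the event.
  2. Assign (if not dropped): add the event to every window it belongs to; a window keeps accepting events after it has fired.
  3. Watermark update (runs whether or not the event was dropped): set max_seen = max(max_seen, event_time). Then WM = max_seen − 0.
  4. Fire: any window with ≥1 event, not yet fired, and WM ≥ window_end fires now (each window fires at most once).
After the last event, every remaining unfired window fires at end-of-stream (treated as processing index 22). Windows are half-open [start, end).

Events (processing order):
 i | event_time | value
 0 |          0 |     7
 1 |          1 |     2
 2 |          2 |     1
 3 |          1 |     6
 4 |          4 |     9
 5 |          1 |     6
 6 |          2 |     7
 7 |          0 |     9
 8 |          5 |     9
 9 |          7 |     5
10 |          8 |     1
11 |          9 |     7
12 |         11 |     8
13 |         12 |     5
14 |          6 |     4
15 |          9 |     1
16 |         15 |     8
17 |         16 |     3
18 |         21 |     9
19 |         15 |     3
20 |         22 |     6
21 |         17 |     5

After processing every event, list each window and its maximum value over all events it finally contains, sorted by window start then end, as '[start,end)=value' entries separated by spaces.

[0,4)=7 [4,7)=9 [7,11)=7 [11,14)=8 [15,18)=8 [21,24)=9

i=0 t=0 v=7: → [0,2); WM=0
i=1 t=1 v=2: → [0,3); WM=1
i=2 t=2 v=1: → [0,4); WM=2
i=3 t=1 v=6: DROP (t<2-0); WM=2
i=4 t=4 v=9: → [4,6); WM=4
i=5 t=1 v=6: DROP (t<4-0); WM=4
i=6 t=2 v=7: DROP (t<4-0); WM=4
i=7 t=0 v=9: DROP (t<4-0); WM=4
i=8 t=5 v=9: → [4,7); WM=5
i=9 t=7 v=5: → [7,9); WM=7
i=10 t=8 v=1: → [7,10); WM=8
i=11 t=9 v=7: → [7,11); WM=9
i=12 t=11 v=8: → [11,13); WM=11
i=13 t=12 v=5: → [11,14); WM=12
i=14 t=6 v=4: DROP (t<12-0); WM=12
i=15 t=9 v=1: DROP (t<12-0); WM=12
i=16 t=15 v=8: → [15,17); WM=15
i=17 t=16 v=3: → [15,18); WM=16
i=18 t=21 v=9: → [21,23); WM=21
i=19 t=15 v=3: DROP (t<21-0); WM=21
i=20 t=22 v=6: → [21,24); WM=22
i=21 t=17 v=5: DROP (t<22-0); WM=22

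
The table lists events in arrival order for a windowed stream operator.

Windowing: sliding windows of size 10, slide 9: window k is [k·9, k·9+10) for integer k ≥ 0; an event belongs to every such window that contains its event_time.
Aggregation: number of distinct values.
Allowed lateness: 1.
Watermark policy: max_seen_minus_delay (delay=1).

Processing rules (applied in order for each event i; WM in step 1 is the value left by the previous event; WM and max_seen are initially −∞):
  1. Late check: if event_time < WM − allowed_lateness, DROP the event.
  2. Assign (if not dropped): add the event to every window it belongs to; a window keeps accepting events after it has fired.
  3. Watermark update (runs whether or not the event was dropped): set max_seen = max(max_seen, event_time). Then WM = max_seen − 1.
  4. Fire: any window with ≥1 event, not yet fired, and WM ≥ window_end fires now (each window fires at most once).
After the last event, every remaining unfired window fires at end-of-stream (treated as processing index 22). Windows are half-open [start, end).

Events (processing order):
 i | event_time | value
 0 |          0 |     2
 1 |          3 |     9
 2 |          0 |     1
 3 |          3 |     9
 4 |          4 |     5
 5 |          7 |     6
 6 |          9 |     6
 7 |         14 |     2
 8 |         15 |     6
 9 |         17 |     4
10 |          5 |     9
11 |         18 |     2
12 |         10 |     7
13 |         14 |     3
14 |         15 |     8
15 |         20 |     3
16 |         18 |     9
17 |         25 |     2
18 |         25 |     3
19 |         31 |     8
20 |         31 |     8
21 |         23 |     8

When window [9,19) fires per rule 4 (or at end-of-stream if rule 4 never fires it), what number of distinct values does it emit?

3

i=0 t=0 v=2: → [0,10); WM=-1
i=1 t=3 v=9: → [0,10); WM=2
i=2 t=0 v=1: DROP (t<2-1); WM=2
i=3 t=3 v=9: → [0,10); WM=2
i=4 t=4 v=5: → [0,10); WM=3
i=5 t=7 v=6: → [0,10); WM=6
i=6 t=9 v=6: → [9,19),[0,10); WM=8
i=7 t=14 v=2: → [9,19); WM=13; [0,10) fires=4
i=8 t=15 v=6: → [9,19); WM=14
i=9 t=17 v=4: → [9,19); WM=16
i=10 t=5 v=9: DROP (t<16-1); WM=16
i=11 t=18 v=2: → [18,28),[9,19); WM=17
i=12 t=10 v=7: DROP (t<17-1); WM=17
i=13 t=14 v=3: DROP (t<17-1); WM=17
i=14 t=15 v=8: DROP (t<17-1); WM=17
i=15 t=20 v=3: → [18,28); WM=19; [9,19) fires=3
i=16 t=18 v=9: → [18,28),[9,19); WM=19
i=17 t=25 v=2: → [18,28); WM=24
i=18 t=25 v=3: → [18,28); WM=24
i=19 t=31 v=8: → [27,37); WM=30; [18,28) fires=3
i=20 t=31 v=8: → [27,37); WM=30
i=21 t=23 v=8: DROP (t<30-1); WM=30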